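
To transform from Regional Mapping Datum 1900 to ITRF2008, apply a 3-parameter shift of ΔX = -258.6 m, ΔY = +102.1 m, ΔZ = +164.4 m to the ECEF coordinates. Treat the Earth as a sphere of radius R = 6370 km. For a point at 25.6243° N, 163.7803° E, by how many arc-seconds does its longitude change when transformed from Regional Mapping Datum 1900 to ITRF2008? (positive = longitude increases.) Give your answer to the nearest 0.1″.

sin φ = 0.432468, cos φ = 0.901649, sin λ = 0.279321, cos λ = -0.960198.
East component: ΔE = −sin λ·ΔX + cos λ·ΔY = −(0.279321)(-258.6) + (-0.960198)(102.1) = -25.80 m.
1° of latitude spans πR/180 = 111177 m; at latitude φ, 1° of longitude spans that × cos φ = 100243.1 m, so Δλ = -25.80 / 100243.1 × 3600 = -0.927″.

Δλ = -0.9″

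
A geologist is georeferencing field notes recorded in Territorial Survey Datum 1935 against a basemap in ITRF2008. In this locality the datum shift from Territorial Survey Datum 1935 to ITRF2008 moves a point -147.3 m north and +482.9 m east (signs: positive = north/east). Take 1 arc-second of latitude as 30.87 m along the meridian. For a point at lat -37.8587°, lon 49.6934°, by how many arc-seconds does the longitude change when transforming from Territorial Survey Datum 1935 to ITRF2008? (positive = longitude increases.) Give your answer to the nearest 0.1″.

Δλ = 19.8″

At latitude -37.8587°, cos φ = 0.789527.
1″ of longitude at this latitude = 30.87 × cos φ = 24.3727 m, so Δλ = 482.9 / 24.3727 = 19.813″.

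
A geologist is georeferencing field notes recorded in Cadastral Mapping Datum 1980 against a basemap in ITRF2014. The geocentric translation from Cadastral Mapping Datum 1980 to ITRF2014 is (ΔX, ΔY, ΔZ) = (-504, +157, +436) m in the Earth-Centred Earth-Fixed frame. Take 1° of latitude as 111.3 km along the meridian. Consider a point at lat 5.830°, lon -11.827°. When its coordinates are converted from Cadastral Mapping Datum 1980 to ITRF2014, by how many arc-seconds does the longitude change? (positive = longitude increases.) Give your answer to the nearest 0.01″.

sin φ = 0.101577, cos φ = 0.994828, sin λ = -0.204957, cos λ = 0.978771.
East component: ΔE = −sin λ·ΔX + cos λ·ΔY = −(-0.204957)(-504) + (0.978771)(157) = 50.37 m.
1° of latitude spans 111300 m; at latitude φ, 1° of longitude spans that × cos φ = 110724.3 m, so Δλ = 50.37 / 110724.3 × 3600 = 1.638″.

Δλ = 1.64″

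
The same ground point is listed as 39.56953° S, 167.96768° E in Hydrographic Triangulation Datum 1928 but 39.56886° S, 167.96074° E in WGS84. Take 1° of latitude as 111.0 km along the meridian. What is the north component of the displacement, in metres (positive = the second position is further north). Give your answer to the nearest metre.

Δφ = -39.56886° − -39.56953° = +0.00067°; Δλ = 167.96074° − 167.96768° = -0.00694°.
ΔN = Δφ × 111000 = 74.4 m; ΔE = Δλ × 111000 × cos(-39.56953°) = -0.00694 × 111000 × 0.770852 = -593.8 m.

ΔN = 74 m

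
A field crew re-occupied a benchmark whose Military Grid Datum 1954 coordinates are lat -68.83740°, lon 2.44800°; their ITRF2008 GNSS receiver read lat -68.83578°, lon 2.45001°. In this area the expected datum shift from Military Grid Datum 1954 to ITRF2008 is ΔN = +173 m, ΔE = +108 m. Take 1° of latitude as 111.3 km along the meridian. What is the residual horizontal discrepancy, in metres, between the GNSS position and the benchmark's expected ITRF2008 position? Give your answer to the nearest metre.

Observed coordinate differences: Δφ = +0.00162°, Δλ = +0.00201°.
Converting to metres (1° lat = 111300 m, cos φ = 0.361016): observed ΔN = 180.3 m, observed ΔE = 80.8 m.
Subtracting the expected shift leaves a residual of 180.3 − (173) = 7.3 m north and 80.8 − (108) = -27.2 m east.
Residual distance = √(7.3² + (-27.2)²) = 28.2 m.

28 m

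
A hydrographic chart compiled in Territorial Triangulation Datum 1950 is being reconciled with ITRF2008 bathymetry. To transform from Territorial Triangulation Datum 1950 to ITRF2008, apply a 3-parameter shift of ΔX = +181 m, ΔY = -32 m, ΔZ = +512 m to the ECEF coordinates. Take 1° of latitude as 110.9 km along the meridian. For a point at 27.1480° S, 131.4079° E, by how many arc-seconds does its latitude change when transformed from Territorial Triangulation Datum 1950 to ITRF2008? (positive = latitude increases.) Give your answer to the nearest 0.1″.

Δφ = 12.7″

sin φ = -0.456291, cos φ = 0.889831, sin λ = 0.750020, cos λ = -0.661415.
North component: ΔN = −sin φ cos λ·ΔX − sin φ sin λ·ΔY + cos φ·ΔZ = −(-0.456291)(-0.661415)(181) − (-0.456291)(0.750020)(-32) + (0.889831)(512) = 390.02 m.
1° of latitude spans 110900 m, so Δφ = 390.02 / 110900 × 3600 = 12.661″.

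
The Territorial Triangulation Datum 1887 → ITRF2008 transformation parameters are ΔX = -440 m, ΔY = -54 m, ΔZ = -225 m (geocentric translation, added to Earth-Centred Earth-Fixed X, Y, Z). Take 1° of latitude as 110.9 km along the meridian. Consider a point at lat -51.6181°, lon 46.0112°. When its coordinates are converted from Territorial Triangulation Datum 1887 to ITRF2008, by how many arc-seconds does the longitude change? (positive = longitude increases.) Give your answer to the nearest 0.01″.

Δλ = 14.59″

sin φ = -0.783890, cos φ = 0.620900, sin λ = 0.719476, cos λ = 0.694518.
East component: ΔE = −sin λ·ΔX + cos λ·ΔY = −(0.719476)(-440) + (0.694518)(-54) = 279.07 m.
1° of latitude spans 110900 m; at latitude φ, 1° of longitude spans that × cos φ = 68857.8 m, so Δλ = 279.07 / 68857.8 × 3600 = 14.590″.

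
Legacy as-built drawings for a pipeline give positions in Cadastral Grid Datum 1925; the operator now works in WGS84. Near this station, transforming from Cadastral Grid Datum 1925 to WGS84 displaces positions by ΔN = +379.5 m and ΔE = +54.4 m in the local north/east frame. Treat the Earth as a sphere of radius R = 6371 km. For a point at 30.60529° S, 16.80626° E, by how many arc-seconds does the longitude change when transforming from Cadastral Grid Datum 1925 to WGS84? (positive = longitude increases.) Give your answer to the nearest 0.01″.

Δλ = 2.05″

At latitude -30.60529°, cos φ = 0.860695.
One radian of longitude at latitude φ spans R cos φ, so Δλ = ΔE / (R cos φ) = 54.4 / (6371000 × 0.860695) = 9.9207e-06 rad = 2.046″.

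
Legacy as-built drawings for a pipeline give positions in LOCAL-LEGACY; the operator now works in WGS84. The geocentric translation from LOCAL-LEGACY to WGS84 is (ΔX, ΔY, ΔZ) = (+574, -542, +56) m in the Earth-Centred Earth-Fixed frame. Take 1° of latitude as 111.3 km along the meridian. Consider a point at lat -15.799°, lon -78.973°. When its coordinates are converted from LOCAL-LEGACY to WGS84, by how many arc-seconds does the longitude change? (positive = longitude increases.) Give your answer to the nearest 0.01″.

sin φ = -0.272263, cos φ = 0.962223, sin λ = -0.981537, cos λ = 0.191272.
East component: ΔE = −sin λ·ΔX + cos λ·ΔY = −(-0.981537)(574) + (0.191272)(-542) = 459.73 m.
1° of latitude spans 111300 m; at latitude φ, 1° of longitude spans that × cos φ = 107095.4 m, so Δλ = 459.73 / 107095.4 × 3600 = 15.454″.

Δλ = 15.45″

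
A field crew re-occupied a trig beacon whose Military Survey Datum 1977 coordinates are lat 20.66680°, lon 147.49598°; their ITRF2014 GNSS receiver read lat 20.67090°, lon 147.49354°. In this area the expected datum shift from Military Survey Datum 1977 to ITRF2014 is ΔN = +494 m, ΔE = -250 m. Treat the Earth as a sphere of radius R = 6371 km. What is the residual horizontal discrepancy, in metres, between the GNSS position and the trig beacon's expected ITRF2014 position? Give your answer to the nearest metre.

Observed coordinate differences: Δφ = +0.00410°, Δλ = -0.00244°.
Converting to metres (1° lat = 111195 m, cos φ = 0.935649): observed ΔN = 455.9 m, observed ΔE = -253.9 m.
Subtracting the expected shift leaves a residual of 455.9 − (494) = -38.1 m north and -253.9 − (-250) = -3.9 m east.
Residual distance = √((-38.1)² + (-3.9)²) = 38.3 m.

38 m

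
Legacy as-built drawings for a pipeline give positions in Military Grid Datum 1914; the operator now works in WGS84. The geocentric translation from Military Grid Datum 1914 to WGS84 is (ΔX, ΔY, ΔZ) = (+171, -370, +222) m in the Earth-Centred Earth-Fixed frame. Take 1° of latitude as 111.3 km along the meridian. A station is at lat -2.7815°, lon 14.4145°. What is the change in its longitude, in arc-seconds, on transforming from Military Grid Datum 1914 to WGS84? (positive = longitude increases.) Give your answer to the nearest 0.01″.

sin φ = -0.048527, cos φ = 0.998822, sin λ = 0.248935, cos λ = 0.968520.
East component: ΔE = −sin λ·ΔX + cos λ·ΔY = −(0.248935)(171) + (0.968520)(-370) = -400.92 m.
1° of latitude spans 111300 m; at latitude φ, 1° of longitude spans that × cos φ = 111168.9 m, so Δλ = -400.92 / 111168.9 × 3600 = -12.983″.

Δλ = -12.98″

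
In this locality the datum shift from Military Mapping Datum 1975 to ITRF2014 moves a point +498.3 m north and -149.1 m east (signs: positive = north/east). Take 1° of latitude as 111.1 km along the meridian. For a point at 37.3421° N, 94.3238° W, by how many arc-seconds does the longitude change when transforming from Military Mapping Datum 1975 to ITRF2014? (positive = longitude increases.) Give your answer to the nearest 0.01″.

At latitude 37.3421°, cos φ = 0.795028.
1° of longitude at this latitude = 111.1 × cos φ = 88.33 km, so Δλ = -149.1 / 88327.6 = -0.0016880° = -6.077″.

Δλ = -6.08″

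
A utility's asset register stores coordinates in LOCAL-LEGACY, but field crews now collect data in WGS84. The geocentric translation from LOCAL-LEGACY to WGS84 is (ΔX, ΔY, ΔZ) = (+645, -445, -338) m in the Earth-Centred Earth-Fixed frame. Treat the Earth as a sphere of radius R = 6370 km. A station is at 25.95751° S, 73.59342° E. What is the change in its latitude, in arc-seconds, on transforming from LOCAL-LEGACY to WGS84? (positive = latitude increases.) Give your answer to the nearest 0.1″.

Δφ = -13.3″

sin φ = -0.437704, cos φ = 0.899119, sin λ = 0.959282, cos λ = 0.282452.
North component: ΔN = −sin φ cos λ·ΔX − sin φ sin λ·ΔY + cos φ·ΔZ = −(-0.437704)(0.282452)(645) − (-0.437704)(0.959282)(-445) + (0.899119)(-338) = -411.01 m.
1° of latitude spans πR/180 = 111177 m, so Δφ = -411.01 / 111177 × 3600 = -13.309″.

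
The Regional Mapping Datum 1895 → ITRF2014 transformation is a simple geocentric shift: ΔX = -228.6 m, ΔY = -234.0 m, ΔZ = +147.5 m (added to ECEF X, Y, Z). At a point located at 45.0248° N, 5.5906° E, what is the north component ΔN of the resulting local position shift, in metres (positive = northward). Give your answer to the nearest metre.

ΔN = 281 m

The local north axis is (−sin φ cos λ, −sin φ sin λ, cos φ), giving ΔN = 160.945 + 16.126 + 104.253 = 281.32 m.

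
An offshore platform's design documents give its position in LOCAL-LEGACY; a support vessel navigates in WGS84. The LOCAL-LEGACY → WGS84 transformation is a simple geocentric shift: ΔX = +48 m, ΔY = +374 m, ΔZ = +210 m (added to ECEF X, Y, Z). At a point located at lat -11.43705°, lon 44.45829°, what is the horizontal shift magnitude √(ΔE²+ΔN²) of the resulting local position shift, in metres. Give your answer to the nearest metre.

At φ = -11.43705°, λ = 44.45829°: sin φ = -0.198291, cos φ = 0.980143, sin λ = 0.700390, cos λ = 0.713761.
ΔE = −sin λ·ΔX + cos λ·ΔY = −(0.700390)·(48) + (0.713761)·(374) = 233.33 m.
ΔN = −sin φ cos λ·ΔX − sin φ sin λ·ΔY + cos φ·ΔZ = −(-0.198291)(0.713761)(48) − (-0.198291)(0.700390)(374) + (0.980143)(210) = 264.57 m.
Horizontal magnitude = √(ΔE² + ΔN²) = √(233.33² + 264.57²) = 352.76 m.

353 m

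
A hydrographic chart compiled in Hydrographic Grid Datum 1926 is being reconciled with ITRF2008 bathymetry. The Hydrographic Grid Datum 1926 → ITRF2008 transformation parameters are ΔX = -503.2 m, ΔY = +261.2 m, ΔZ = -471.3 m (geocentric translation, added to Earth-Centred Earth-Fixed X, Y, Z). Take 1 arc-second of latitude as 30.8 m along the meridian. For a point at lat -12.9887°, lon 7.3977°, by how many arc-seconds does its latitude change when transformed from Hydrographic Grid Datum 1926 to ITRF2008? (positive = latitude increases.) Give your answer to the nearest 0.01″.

sin φ = -0.224759, cos φ = 0.974414, sin λ = 0.128756, cos λ = 0.991676.
North component: ΔN = −sin φ cos λ·ΔX − sin φ sin λ·ΔY + cos φ·ΔZ = −(-0.224759)(0.991676)(-503.2) − (-0.224759)(0.128756)(261.2) + (0.974414)(-471.3) = -563.84 m.
1° of latitude spans 3600 × 30.80 = 110880 m, so Δφ = -563.84 / 110880 × 3600 = -18.306″.

Δφ = -18.31″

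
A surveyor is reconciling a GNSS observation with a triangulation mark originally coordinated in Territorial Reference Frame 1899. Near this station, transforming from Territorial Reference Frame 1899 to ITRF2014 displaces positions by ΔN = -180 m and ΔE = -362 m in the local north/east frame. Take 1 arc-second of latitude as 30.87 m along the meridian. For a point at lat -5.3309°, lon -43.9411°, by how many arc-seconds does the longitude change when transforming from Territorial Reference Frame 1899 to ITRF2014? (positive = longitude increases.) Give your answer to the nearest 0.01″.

At latitude -5.3309°, cos φ = 0.995675.
1″ of longitude at this latitude = 30.87 × cos φ = 30.7365 m, so Δλ = -362.0 / 30.7365 = -11.778″.

Δλ = -11.78″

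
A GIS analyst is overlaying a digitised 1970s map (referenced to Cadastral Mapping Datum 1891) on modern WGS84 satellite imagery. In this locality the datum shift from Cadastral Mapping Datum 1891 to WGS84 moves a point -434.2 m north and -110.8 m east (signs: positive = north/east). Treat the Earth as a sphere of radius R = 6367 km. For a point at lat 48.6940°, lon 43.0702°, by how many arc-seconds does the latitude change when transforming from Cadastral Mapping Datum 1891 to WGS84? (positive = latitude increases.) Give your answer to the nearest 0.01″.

On a sphere of radius R, 1 rad of latitude = R, so Δφ = ΔN / R = -434.2 / 6367000 = -6.8195e-05 rad = -14.066″.

Δφ = -14.07″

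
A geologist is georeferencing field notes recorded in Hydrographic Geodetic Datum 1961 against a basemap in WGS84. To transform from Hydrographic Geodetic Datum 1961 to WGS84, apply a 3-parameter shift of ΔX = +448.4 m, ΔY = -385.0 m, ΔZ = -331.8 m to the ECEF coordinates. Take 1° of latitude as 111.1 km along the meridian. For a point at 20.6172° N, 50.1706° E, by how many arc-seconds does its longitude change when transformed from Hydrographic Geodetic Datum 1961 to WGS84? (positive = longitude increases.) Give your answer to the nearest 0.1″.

sin φ = 0.352123, cos φ = 0.935954, sin λ = 0.767955, cos λ = 0.640504.
East component: ΔE = −sin λ·ΔX + cos λ·ΔY = −(0.767955)(448.4) + (0.640504)(-385.0) = -590.94 m.
1° of latitude spans 111100 m; at latitude φ, 1° of longitude spans that × cos φ = 103984.5 m, so Δλ = -590.94 / 103984.5 × 3600 = -20.459″.

Δλ = -20.5″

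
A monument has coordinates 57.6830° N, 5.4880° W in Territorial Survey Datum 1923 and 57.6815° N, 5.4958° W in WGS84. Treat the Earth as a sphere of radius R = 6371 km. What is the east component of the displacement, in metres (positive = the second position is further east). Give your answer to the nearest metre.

ΔE = -464 m

Δφ = 57.6815° − 57.6830° = -0.0015°; Δλ = -5.4958° − -5.4880° = -0.0078°.
1° along a meridian = πR/180 = 111195 m.
ΔN = Δφ × 111195 = -166.8 m; ΔE = Δλ × 111195 × cos(57.6830°) = -0.0078 × 111195 × 0.534603 = -463.7 m.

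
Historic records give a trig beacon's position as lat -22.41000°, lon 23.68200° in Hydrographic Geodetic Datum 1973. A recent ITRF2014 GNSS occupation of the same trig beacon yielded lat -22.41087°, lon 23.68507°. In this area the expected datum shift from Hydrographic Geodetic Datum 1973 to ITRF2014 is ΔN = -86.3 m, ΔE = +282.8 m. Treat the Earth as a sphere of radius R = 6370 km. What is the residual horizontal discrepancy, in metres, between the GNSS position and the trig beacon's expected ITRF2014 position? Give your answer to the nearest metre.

34 m

Observed coordinate differences: Δφ = -0.00087°, Δλ = +0.00307°.
Converting to metres (1° lat = 111177 m, cos φ = 0.924480): observed ΔN = -96.7 m, observed ΔE = 315.5 m.
Subtracting the expected shift leaves a residual of -96.7 − (-86.3) = -10.4 m north and 315.5 − (282.8) = 32.7 m east.
Residual distance = √((-10.4)² + 32.7²) = 34.4 m.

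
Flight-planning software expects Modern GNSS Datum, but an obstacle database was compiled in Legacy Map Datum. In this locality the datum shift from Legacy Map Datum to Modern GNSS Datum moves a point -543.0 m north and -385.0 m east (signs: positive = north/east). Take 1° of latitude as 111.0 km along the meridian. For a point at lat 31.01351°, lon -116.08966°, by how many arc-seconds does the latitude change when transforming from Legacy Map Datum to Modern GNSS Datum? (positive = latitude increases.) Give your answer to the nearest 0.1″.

Δφ = -17.6″

1° of latitude = 111.0 km, so Δφ = -543.0 / 111000 = -0.0048919° = -17.611″.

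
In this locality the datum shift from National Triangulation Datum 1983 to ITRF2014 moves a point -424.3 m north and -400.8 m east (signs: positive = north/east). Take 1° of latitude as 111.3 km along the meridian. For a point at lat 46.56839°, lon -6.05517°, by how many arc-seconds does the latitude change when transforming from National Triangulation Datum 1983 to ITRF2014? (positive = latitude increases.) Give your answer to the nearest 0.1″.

Δφ = -13.7″

1° of latitude = 111.3 km, so Δφ = -424.3 / 111300 = -0.0038122° = -13.724″.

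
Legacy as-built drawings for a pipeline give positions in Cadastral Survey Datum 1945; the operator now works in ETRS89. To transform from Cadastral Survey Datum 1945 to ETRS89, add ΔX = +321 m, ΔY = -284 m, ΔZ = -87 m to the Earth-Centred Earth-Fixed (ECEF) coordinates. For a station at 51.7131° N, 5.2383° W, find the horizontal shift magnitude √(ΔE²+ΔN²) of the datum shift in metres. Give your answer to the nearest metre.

412 m

The local east axis at (φ, λ) is (−sin λ, cos λ, 0), so ΔE = −sin(-5.2383°)·321 + cos(-5.2383°)·(-284) = -253.51 m.
The local north axis is (−sin φ cos λ, −sin φ sin λ, cos φ), giving ΔN = -250.906 − 20.352 − 53.905 = -325.16 m.
Horizontal magnitude = √(ΔE² + ΔN²) = √((-253.51)² + (-325.16)²) = 412.31 m.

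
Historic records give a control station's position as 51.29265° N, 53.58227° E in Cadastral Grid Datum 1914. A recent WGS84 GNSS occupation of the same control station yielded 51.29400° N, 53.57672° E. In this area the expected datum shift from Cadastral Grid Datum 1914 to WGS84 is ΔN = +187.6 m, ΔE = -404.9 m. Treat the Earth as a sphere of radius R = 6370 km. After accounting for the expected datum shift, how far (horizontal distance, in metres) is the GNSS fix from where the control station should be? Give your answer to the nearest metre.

42 m

Observed coordinate differences: Δφ = +0.00135°, Δλ = -0.00555°.
Converting to metres (1° lat = 111177 m, cos φ = 0.625343): observed ΔN = 150.1 m, observed ΔE = -385.9 m.
Subtracting the expected shift leaves a residual of 150.1 − (187.6) = -37.5 m north and -385.9 − (-404.9) = 19.0 m east.
Residual distance = √((-37.5)² + 19.0²) = 42.1 m.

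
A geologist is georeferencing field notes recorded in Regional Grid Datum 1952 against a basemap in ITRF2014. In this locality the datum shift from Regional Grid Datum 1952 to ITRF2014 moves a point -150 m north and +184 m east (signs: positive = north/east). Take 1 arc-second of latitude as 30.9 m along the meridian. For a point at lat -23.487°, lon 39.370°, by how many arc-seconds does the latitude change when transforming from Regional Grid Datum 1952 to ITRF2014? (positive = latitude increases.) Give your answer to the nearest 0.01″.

1″ of latitude = 30.90 m, so Δφ = -150.0 / 30.90 = -4.854″.

Δφ = -4.85″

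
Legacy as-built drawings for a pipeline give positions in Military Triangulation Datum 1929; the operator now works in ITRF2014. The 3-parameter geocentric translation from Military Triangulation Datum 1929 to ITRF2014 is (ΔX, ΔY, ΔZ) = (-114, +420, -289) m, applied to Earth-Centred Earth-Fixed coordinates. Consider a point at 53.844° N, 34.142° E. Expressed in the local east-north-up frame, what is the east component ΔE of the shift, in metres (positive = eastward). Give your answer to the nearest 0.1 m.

At φ = 53.844°, λ = 34.142°: sin φ = 0.807414, cos φ = 0.589986, sin λ = 0.561246, cos λ = 0.827649.
ΔE = −sin λ·ΔX + cos λ·ΔY = −(0.561246)·(-114) + (0.827649)·(420) = 411.59 m.

ΔE = 411.6 m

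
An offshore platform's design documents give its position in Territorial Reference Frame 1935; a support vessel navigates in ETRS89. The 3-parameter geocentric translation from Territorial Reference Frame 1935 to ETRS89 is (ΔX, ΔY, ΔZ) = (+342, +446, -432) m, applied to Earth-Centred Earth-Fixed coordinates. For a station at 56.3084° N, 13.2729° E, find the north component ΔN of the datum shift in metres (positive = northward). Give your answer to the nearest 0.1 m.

ΔN = -601.8 m

The local north axis is (−sin φ cos λ, −sin φ sin λ, cos φ), giving ΔN = -276.955 − 85.198 − 239.640 = -601.79 m.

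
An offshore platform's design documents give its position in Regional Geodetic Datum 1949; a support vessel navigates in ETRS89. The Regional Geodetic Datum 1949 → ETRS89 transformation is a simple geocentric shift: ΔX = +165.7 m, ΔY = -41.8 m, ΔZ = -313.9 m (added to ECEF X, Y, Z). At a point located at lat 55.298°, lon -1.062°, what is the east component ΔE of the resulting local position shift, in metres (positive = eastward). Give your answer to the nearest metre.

ΔE = -39 m

The local east axis at (φ, λ) is (−sin λ, cos λ, 0), so ΔE = −sin(-1.062°)·165.7 + cos(-1.062°)·(-41.8) = -38.72 m.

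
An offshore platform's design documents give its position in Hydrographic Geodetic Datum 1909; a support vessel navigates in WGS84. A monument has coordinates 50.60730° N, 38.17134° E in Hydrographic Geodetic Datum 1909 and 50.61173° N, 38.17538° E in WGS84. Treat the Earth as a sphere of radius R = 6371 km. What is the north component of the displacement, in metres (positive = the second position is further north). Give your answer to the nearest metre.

ΔN = 493 m

Δφ = 50.61173° − 50.60730° = +0.00443°; Δλ = 38.17538° − 38.17134° = +0.00404°.
1° along a meridian = πR/180 = 111195 m.
ΔN = Δφ × 111195 = 492.6 m; ΔE = Δλ × 111195 × cos(50.60730°) = +0.00404 × 111195 × 0.634632 = 285.1 m.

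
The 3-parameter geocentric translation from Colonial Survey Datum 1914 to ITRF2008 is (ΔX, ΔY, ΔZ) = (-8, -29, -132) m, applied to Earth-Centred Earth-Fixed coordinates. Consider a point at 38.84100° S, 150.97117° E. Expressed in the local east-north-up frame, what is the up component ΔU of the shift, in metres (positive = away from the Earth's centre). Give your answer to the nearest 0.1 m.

ΔU = 77.3 m

At φ = -38.84100°, λ = 150.97117°: sin φ = -0.627161, cos φ = 0.778889, sin λ = 0.485250, cos λ = -0.874376.
ΔU = cos φ cos λ·ΔX + cos φ sin λ·ΔY + sin φ·ΔZ = (0.778889)(-0.874376)(-8) + (0.778889)(0.485250)(-29) + (-0.627161)(-132) = 77.27 m.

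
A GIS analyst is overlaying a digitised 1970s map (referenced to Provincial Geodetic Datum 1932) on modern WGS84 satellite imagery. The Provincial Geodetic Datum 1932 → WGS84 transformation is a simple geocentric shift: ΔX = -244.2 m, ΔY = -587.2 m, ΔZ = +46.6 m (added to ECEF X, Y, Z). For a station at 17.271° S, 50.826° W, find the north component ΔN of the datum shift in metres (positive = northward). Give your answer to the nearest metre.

ΔN = 134 m

At φ = -17.271°, λ = -50.826°: sin φ = -0.296892, cos φ = 0.954911, sin λ = -0.775231, cos λ = 0.631678.
ΔN = −sin φ cos λ·ΔX − sin φ sin λ·ΔY + cos φ·ΔZ = −(-0.296892)(0.631678)(-244.2) − (-0.296892)(-0.775231)(-587.2) + (0.954911)(46.6) = 133.85 m.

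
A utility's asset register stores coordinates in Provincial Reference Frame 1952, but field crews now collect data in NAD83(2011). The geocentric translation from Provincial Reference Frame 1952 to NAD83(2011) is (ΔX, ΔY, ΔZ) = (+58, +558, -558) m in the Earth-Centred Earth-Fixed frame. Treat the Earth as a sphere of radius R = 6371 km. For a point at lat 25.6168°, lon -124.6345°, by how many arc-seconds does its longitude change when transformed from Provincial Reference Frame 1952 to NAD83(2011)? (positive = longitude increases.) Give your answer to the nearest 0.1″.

sin φ = 0.432350, cos φ = 0.901706, sin λ = -0.822794, cos λ = -0.568339.
East component: ΔE = −sin λ·ΔX + cos λ·ΔY = −(-0.822794)(58) + (-0.568339)(558) = -269.41 m.
1° of latitude spans πR/180 = 111195 m; at latitude φ, 1° of longitude spans that × cos φ = 100265.1 m, so Δλ = -269.41 / 100265.1 × 3600 = -9.673″.

Δλ = -9.7″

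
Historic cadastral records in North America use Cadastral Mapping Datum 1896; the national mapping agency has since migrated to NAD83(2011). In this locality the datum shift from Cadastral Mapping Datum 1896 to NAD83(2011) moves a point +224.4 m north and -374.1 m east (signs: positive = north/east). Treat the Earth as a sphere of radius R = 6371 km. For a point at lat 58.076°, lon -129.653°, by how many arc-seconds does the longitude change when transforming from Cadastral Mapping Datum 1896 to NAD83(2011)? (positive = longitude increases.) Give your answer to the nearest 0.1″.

At latitude 58.076°, cos φ = 0.528794.
One radian of longitude at latitude φ spans R cos φ, so Δλ = ΔE / (R cos φ) = -374.1 / (6371000 × 0.528794) = -1.1104e-04 rad = -22.904″.

Δλ = -22.9″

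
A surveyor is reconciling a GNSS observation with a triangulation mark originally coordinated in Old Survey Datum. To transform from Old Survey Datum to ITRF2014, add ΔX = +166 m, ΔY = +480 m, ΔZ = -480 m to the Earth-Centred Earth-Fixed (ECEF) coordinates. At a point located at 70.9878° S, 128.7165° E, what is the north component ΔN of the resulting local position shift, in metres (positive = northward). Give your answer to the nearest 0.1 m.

The local north axis is (−sin φ cos λ, −sin φ sin λ, cos φ), giving ΔN = -98.164 + 354.090 − 156.369 = 99.56 m.

ΔN = 99.6 m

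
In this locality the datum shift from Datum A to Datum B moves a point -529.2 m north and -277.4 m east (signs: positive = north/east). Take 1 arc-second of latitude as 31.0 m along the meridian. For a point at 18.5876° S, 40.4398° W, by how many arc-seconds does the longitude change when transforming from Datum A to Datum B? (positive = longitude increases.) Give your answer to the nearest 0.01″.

At latitude -18.5876°, cos φ = 0.947837.
1″ of longitude at this latitude = 31.00 × cos φ = 29.3830 m, so Δλ = -277.4 / 29.3830 = -9.441″.

Δλ = -9.44″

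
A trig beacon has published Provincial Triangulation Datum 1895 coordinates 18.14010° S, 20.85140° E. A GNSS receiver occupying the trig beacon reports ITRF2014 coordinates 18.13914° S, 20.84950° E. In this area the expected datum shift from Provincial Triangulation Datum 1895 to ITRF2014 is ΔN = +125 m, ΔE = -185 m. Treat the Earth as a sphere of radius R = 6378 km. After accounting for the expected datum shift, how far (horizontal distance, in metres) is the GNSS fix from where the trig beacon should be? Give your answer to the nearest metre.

Observed coordinate differences: Δφ = +0.00096°, Δλ = -0.00190°.
Converting to metres (1° lat = 111317 m, cos φ = 0.950298): observed ΔN = 106.9 m, observed ΔE = -201.0 m.
Subtracting the expected shift leaves a residual of 106.9 − (125) = -18.1 m north and -201.0 − (-185) = -16.0 m east.
Residual distance = √((-18.1)² + (-16.0)²) = 24.2 m.

24 m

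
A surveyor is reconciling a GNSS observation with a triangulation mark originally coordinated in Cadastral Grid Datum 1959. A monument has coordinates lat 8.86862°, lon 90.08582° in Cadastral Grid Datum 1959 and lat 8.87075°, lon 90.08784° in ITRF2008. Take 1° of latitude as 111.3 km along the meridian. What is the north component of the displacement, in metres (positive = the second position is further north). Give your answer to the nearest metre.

ΔN = 237 m

Δφ = 8.87075° − 8.86862° = +0.00213°; Δλ = 90.08784° − 90.08582° = +0.00202°.
ΔN = Δφ × 111300 = 237.1 m; ΔE = Δλ × 111300 × cos(8.86862°) = +0.00202 × 111300 × 0.988044 = 222.1 m.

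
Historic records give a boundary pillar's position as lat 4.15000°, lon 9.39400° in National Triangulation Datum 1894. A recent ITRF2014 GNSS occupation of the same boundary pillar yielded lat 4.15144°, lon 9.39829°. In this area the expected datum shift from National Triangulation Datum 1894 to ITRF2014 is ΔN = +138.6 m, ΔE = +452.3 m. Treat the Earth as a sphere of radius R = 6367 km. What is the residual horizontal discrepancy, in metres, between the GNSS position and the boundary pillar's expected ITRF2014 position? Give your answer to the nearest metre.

Observed coordinate differences: Δφ = +0.00144°, Δλ = +0.00429°.
Converting to metres (1° lat = 111125 m, cos φ = 0.997378): observed ΔN = 160.0 m, observed ΔE = 475.5 m.
Subtracting the expected shift leaves a residual of 160.0 − (138.6) = 21.4 m north and 475.5 − (452.3) = 23.2 m east.
Residual distance = √(21.4² + 23.2²) = 31.6 m.

32 m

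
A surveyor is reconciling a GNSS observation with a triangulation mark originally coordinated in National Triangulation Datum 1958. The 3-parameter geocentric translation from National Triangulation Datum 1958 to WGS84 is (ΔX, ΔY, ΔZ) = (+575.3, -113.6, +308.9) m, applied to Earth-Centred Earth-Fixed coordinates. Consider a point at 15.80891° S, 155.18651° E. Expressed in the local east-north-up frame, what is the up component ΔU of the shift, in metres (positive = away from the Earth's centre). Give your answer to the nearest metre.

At φ = -15.80891°, λ = 155.18651°: sin φ = -0.272430, cos φ = 0.962176, sin λ = 0.419666, cos λ = -0.907679.
ΔU = cos φ cos λ·ΔX + cos φ sin λ·ΔY + sin φ·ΔZ = (0.962176)(-0.907679)(575.3) + (0.962176)(0.419666)(-113.6) + (-0.272430)(308.9) = -632.46 m.

ΔU = -632 m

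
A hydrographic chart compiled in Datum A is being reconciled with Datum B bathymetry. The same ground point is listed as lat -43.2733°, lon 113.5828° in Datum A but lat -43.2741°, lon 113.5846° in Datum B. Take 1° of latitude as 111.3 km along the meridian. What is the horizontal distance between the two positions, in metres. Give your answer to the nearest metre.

Δφ = -43.2741° − -43.2733° = -0.0008°; Δλ = 113.5846° − 113.5828° = +0.0018°.
ΔN = Δφ × 111300 = -89.0 m; ΔE = Δλ × 111300 × cos(-43.2733°) = +0.0018 × 111300 × 0.728092 = 145.9 m.
Distance = √(ΔE² + ΔN²) = √(145.9² + (-89.0)²) = 170.9 m.

171 m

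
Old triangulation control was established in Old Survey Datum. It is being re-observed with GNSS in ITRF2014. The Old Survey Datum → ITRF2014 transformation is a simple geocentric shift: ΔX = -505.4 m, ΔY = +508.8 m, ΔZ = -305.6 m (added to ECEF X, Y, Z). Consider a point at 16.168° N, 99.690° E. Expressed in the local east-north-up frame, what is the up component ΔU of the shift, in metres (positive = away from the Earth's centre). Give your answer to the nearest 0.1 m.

The local up (radial) axis is (cos φ cos λ, cos φ sin λ, sin φ), giving ΔU = 81.703 + 481.705 − 85.096 = 478.31 m.

ΔU = 478.3 m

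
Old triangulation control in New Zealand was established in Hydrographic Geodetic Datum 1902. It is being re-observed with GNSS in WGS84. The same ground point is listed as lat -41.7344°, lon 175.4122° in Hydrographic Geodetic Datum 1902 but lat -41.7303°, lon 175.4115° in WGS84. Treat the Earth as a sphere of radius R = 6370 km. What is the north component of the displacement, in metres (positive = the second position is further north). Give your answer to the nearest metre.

Δφ = -41.7303° − -41.7344° = +0.0041°; Δλ = 175.4115° − 175.4122° = -0.0007°.
1° along a meridian = πR/180 = 111177 m.
ΔN = Δφ × 111177 = 455.8 m; ΔE = Δλ × 111177 × cos(-41.7344°) = -0.0007 × 111177 × 0.746239 = -58.1 m.

ΔN = 456 m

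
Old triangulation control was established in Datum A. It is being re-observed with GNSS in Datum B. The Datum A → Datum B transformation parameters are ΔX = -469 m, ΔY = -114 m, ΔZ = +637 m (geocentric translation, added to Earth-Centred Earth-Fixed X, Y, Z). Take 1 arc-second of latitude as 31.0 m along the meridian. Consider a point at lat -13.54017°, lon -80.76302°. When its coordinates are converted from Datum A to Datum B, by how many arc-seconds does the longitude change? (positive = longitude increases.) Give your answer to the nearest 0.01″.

sin φ = -0.234127, cos φ = 0.972206, sin λ = -0.987033, cos λ = 0.160518.
East component: ΔE = −sin λ·ΔX + cos λ·ΔY = −(-0.987033)(-469) + (0.160518)(-114) = -481.22 m.
1° of latitude spans 3600 × 31.00 = 111600 m; at latitude φ, 1° of longitude spans that × cos φ = 108498.2 m, so Δλ = -481.22 / 108498.2 × 3600 = -15.967″.

Δλ = -15.97″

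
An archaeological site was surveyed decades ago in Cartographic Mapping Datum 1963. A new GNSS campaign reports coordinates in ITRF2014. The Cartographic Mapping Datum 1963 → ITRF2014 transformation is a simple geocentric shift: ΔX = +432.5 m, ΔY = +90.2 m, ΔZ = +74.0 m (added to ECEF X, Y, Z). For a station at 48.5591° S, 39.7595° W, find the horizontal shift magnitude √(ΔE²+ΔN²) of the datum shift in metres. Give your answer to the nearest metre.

The local east axis at (φ, λ) is (−sin λ, cos λ, 0), so ΔE = −sin(-39.7595°)·432.5 + cos(-39.7595°)·90.2 = 345.95 m.
The local north axis is (−sin φ cos λ, −sin φ sin λ, cos φ), giving ΔN = 249.239 − 43.246 + 48.977 = 254.97 m.
Horizontal magnitude = √(ΔE² + ΔN²) = √(345.95² + 254.97²) = 429.76 m.

430 m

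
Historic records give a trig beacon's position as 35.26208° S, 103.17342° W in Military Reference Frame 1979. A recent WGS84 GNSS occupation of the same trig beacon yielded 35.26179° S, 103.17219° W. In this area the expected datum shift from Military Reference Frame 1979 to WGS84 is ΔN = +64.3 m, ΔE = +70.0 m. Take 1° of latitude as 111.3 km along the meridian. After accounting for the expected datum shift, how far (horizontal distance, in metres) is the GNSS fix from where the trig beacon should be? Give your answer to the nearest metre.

Observed coordinate differences: Δφ = +0.00029°, Δλ = +0.00123°.
Converting to metres (1° lat = 111300 m, cos φ = 0.816520): observed ΔN = 32.3 m, observed ΔE = 111.8 m.
Subtracting the expected shift leaves a residual of 32.3 − (64.3) = -32.0 m north and 111.8 − (70.0) = 41.8 m east.
Residual distance = √((-32.0)² + 41.8²) = 52.6 m.

53 m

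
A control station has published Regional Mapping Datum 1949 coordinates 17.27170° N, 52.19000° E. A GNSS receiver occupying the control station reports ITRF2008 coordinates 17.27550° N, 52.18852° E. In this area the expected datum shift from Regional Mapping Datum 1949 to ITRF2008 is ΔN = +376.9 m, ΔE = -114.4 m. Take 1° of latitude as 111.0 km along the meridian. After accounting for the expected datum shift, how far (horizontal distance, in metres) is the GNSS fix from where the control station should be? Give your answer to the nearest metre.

Observed coordinate differences: Δφ = +0.00380°, Δλ = -0.00148°.
Converting to metres (1° lat = 111000 m, cos φ = 0.954908): observed ΔN = 421.8 m, observed ΔE = -156.9 m.
Subtracting the expected shift leaves a residual of 421.8 − (376.9) = 44.9 m north and -156.9 − (-114.4) = -42.5 m east.
Residual distance = √(44.9² + (-42.5)²) = 61.8 m.

62 m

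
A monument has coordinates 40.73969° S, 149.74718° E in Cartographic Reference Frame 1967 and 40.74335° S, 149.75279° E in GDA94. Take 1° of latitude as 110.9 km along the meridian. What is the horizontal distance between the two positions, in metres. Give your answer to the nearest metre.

622 m

Δφ = -40.74335° − -40.73969° = -0.00366°; Δλ = 149.75279° − 149.74718° = +0.00561°.
ΔN = Δφ × 110900 = -405.9 m; ΔE = Δλ × 110900 × cos(-40.73969°) = +0.00561 × 110900 × 0.757682 = 471.4 m.
Distance = √(ΔE² + ΔN²) = √(471.4² + (-405.9)²) = 622.1 m.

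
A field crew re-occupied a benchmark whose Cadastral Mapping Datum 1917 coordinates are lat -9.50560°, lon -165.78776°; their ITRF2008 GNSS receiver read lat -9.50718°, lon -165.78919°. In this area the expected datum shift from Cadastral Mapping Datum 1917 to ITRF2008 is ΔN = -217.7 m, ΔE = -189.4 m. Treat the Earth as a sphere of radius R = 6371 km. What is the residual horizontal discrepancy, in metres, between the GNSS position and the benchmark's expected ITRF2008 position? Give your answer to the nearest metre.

53 m

Observed coordinate differences: Δφ = -0.00158°, Δλ = -0.00143°.
Converting to metres (1° lat = 111195 m, cos φ = 0.986269): observed ΔN = -175.7 m, observed ΔE = -156.8 m.
Subtracting the expected shift leaves a residual of -175.7 − (-217.7) = 42.0 m north and -156.8 − (-189.4) = 32.6 m east.
Residual distance = √(42.0² + 32.6²) = 53.2 m.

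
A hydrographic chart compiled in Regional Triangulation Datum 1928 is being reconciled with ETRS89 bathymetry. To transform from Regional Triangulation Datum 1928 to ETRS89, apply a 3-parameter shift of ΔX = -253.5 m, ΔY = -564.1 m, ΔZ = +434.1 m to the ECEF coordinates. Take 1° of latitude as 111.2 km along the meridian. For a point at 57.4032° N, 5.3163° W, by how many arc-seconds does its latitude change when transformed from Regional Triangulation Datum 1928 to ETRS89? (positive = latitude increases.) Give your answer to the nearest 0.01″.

sin φ = 0.842482, cos φ = 0.538724, sin λ = -0.092654, cos λ = 0.995698.
North component: ΔN = −sin φ cos λ·ΔX − sin φ sin λ·ΔY + cos φ·ΔZ = −(0.842482)(0.995698)(-253.5) − (0.842482)(-0.092654)(-564.1) + (0.538724)(434.1) = 402.48 m.
1° of latitude spans 111200 m, so Δφ = 402.48 / 111200 × 3600 = 13.030″.

Δφ = 13.03″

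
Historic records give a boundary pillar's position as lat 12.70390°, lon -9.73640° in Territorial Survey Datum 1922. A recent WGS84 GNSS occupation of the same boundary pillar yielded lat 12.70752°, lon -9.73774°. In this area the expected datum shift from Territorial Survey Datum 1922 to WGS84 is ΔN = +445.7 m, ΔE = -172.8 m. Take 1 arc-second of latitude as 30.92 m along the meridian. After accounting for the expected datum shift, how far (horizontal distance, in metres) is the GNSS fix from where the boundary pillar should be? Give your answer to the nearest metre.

51 m

Observed coordinate differences: Δφ = +0.00362°, Δλ = -0.00134°.
Converting to metres (1° lat = 111312 m, cos φ = 0.975520): observed ΔN = 402.9 m, observed ΔE = -145.5 m.
Subtracting the expected shift leaves a residual of 402.9 − (445.7) = -42.8 m north and -145.5 − (-172.8) = 27.3 m east.
Residual distance = √((-42.8)² + 27.3²) = 50.7 m.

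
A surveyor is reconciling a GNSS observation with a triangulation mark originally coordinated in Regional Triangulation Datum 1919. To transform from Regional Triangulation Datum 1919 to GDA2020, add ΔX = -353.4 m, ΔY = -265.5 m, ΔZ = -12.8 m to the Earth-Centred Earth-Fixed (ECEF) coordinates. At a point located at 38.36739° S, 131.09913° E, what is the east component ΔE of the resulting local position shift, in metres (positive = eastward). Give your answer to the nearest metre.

ΔE = 441 m

At φ = -38.36739°, λ = 131.09913°: sin φ = -0.620702, cos φ = 0.784047, sin λ = 0.753573, cos λ = -0.657364.
ΔE = −sin λ·ΔX + cos λ·ΔY = −(0.753573)·(-353.4) + (-0.657364)·(-265.5) = 440.84 m.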